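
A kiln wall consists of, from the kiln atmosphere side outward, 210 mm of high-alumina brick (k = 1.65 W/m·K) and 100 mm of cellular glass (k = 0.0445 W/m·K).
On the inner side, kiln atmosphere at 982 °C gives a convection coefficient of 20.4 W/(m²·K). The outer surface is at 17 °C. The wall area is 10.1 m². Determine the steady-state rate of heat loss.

Using the resistance-network approach (series):
R_inner film = 1/(h_i·A) = 1/(20.4×10.1) = 0.004853 K/W
R_high-alumina brick = L/(kA) = 0.21/(1.65×10.1) = 0.0126 K/W
R_cellular glass = L/(kA) = 0.1/(0.0445×10.1) = 0.2225 K/W
R_total = 0.2399 K/W
Q = ΔT / R_total = 965 / 0.2399

Q ≈ 4020 W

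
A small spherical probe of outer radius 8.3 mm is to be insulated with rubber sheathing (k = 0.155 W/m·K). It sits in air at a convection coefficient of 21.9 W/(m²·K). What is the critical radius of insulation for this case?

For a sphere r_cr = 2k/h = 2×0.155/21.9
r_cr = 14.2 mm; since the bare radius (8.3 mm) is below r_cr, adding a thin layer of insulation will *increase* heat loss.

r_cr ≈ 14.2 mm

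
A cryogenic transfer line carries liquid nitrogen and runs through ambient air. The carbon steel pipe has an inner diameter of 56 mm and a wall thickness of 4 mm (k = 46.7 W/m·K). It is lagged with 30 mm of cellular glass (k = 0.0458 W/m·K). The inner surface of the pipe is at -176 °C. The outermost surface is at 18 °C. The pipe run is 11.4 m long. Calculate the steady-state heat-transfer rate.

Q ≈ 962 W

Per-layer cylindrical resistances, series-summed:
R_carbon steel pipe wall = ln(32/28)/(2π×46.7×11.4) = 3.992×10^-5 K/W
R_cellular glass = ln(62/32)/(2π×0.0458×11.4) = 0.2016 K/W
R_total = 0.2017 K/W
Q = ΔT/R_total = 194/0.2017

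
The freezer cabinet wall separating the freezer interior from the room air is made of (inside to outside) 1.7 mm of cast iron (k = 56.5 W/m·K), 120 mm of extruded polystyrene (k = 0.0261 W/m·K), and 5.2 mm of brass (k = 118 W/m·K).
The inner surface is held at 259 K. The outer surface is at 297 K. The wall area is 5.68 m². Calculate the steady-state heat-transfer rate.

Q ≈ 46.9 W

Thermal resistances in series:
R_cast iron = L/(kA) = 0.0017/(56.5×5.68) = 5.297×10^-6 K/W
R_extruded polystyrene = L/(kA) = 0.12/(0.0261×5.68) = 0.8095 K/W
R_brass = L/(kA) = 0.0052/(118×5.68) = 7.758×10^-6 K/W
R_total = 0.8095 K/W
Q = ΔT / R_total = 38 / 0.8095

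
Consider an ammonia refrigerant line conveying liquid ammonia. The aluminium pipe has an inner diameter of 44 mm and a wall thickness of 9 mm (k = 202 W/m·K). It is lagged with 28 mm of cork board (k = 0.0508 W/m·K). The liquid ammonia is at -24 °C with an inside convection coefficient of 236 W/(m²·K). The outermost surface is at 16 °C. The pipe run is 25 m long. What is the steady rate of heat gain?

Q ≈ 488 W

Cylindrical conduction, so R = ln(r₂/r₁)/(2πkL) per layer, in series:
R_inner film = 1/(h_i·2πr₁L) = 1/(236×2π×0.022×25) = 0.001226 K/W
R_aluminium pipe wall = ln(31/22)/(2π×202×25) = 1.081×10^-5 K/W
R_cork board = ln(59/31)/(2π×0.0508×25) = 0.08065 K/W
R_total = 0.08189 K/W
Q = ΔT/R_total = 40/0.08189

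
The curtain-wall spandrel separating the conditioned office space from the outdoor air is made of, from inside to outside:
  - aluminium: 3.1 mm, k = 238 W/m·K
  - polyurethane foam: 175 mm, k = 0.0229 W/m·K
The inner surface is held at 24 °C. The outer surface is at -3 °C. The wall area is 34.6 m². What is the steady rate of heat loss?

Series thermal resistances:
R_aluminium = L/(kA) = 0.0031/(238×34.6) = 3.765×10^-7 K/W
R_polyurethane foam = L/(kA) = 0.175/(0.0229×34.6) = 0.2209 K/W
R_total = 0.2209 K/W
Q = ΔT / R_total = 27 / 0.2209

Q ≈ 122 W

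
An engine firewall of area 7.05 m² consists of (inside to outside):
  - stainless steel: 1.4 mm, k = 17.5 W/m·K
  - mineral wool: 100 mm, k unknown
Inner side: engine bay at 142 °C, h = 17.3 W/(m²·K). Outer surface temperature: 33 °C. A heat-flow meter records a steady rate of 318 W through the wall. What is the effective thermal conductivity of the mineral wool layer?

k ≈ 0.0424 W/(m·K)

Treating each layer as a thermal resistance in series:
R_inner film = 1/(h_i·A) = 1/(17.3×7.05) = 0.008199 K/W
R_stainless steel = L/(kA) = 0.0014/(17.5×7.05) = 1.135×10^-5 K/W
Sum of known resistances R_other = 0.00821 K/W
Total R = ΔT/Q = 109/318 = 0.3428 K/W
R_mineral wool = R_total − R_other = 0.3346 K/W
k = L/(R·A) = 0.1/(0.3346×7.05)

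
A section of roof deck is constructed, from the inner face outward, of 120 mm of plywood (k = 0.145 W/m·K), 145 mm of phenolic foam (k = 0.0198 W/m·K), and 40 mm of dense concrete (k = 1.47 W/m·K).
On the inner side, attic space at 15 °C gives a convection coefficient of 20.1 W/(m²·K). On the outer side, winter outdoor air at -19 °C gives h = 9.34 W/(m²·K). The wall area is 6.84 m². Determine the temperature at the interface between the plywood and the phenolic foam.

Series thermal resistances:
R_inner film = 1/(h_i·A) = 1/(20.1×6.84) = 0.007274 K/W
R_plywood = L/(kA) = 0.12/(0.145×6.84) = 0.121 K/W
R_phenolic foam = L/(kA) = 0.145/(0.0198×6.84) = 1.071 K/W
R_dense concrete = L/(kA) = 0.04/(1.47×6.84) = 0.003978 K/W
R_outer film = 1/(h_o·A) = 1/(9.34×6.84) = 0.01565 K/W
R_total = 1.219 K/W;  Q = ΔT/R_total = 34/1.219 = 27.9 W
T_interface = T_inner − Q·ΣR(inner→interface) = 15 − 27.9×0.1283

T ≈ 11.4 °C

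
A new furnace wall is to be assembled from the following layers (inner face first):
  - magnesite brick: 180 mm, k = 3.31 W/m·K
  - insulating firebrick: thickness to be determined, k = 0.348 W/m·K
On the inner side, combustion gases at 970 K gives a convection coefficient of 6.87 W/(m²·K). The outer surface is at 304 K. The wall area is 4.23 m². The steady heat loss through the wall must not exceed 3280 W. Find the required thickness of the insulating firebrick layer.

L ≈ 229 mm

Treating each layer as a thermal resistance in series:
R_inner film = 1/(h_i·A) = 1/(6.87×4.23) = 0.03441 K/W
R_magnesite brick = L/(kA) = 0.18/(3.31×4.23) = 0.01286 K/W
Sum of the known resistances R_other = 0.04727 K/W
Required total resistance R_tot = ΔT/Q_allow = 666/3280 = 0.203 K/W
R_insulating firebrick = R_tot − R_other = 0.1558 K/W
L = R·k·A = 0.1558×0.348×4.23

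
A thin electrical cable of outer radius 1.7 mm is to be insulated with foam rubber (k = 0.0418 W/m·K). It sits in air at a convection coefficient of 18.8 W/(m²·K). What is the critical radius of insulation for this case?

r_cr ≈ 2.22 mm

For a cylinder r_cr = k/h = 0.0418/18.8
r_cr = 2.22 mm; since the bare radius (1.7 mm) is below r_cr, adding a thin layer of insulation will *increase* heat loss.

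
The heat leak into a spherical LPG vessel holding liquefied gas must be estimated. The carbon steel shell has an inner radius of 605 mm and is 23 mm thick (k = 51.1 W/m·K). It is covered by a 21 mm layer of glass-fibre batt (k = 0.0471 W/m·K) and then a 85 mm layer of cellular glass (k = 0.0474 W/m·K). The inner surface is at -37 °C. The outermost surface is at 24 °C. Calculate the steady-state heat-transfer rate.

Q ≈ 158 W

For a spherical shell R = (1/r₁ − 1/r₂)/(4πk); film R = 1/(h·4πr²). In series:
R_carbon steel shell = (1/0.605 − 1/0.628)/(4π×51.1) = 9.427×10^-5 K/W
R_glass-fibre batt = (1/0.628 − 1/0.649)/(4π×0.0471) = 0.08705 K/W
R_cellular glass = (1/0.649 − 1/0.734)/(4π×0.0474) = 0.2996 K/W
R_total = 0.3867 K/W
Q = ΔT/R_total = 61/0.3867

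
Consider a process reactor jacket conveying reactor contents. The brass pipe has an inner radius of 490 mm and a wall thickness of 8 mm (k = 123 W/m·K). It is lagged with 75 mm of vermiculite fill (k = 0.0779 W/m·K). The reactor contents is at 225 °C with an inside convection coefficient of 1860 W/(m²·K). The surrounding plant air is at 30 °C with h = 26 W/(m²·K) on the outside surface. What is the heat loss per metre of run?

Per-layer cylindrical resistances, series-summed:
R_inner film = 1/(h_i·2πr₁L) = 1/(1860×2π×0.49×1) = 1.746×10^-4 K/W
R_brass pipe wall = ln(498/490)/(2π×123×1) = 2.095×10^-5 K/W
R_vermiculite fill = ln(573/498)/(2π×0.0779×1) = 0.2866 K/W
R_outer film = 1/(h_o·2πr_oL) = 1/(26×2π×0.573×1) = 0.01068 K/W
R_total = 0.2975 K/W
Q = ΔT/R_total = 195/0.2975

q′ ≈ 655 W/m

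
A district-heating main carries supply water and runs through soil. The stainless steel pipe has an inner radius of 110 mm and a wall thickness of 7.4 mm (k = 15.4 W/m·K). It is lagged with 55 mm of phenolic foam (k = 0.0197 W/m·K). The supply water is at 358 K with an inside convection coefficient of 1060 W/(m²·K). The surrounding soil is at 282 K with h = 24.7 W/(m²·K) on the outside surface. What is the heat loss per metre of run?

q′ ≈ 24.2 W/m

Cylindrical conduction, so R = ln(r₂/r₁)/(2πkL) per layer, in series:
R_inner film = 1/(h_i·2πr₁L) = 1/(1060×2π×0.11×1) = 0.001365 K/W
R_stainless steel pipe wall = ln(117.4/110)/(2π×15.4×1) = 6.729×10^-4 K/W
R_phenolic foam = ln(172.4/117.4)/(2π×0.0197×1) = 3.104 K/W
R_outer film = 1/(h_o·2πr_oL) = 1/(24.7×2π×0.1724×1) = 0.03738 K/W
R_total = 3.144 K/W
Q = ΔT/R_total = 76/3.144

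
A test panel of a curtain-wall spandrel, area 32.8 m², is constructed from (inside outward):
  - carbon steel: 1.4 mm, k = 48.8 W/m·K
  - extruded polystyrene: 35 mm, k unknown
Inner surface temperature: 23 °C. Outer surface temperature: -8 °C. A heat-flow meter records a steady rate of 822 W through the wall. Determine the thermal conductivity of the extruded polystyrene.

k ≈ 0.0283 W/(m·K)

Thermal resistances in series:
R_carbon steel = L/(kA) = 0.0014/(48.8×32.8) = 8.747×10^-7 K/W
Sum of known resistances R_other = 8.747×10^-7 K/W
Total R = ΔT/Q = 31/822 = 0.03771 K/W
R_extruded polystyrene = R_total − R_other = 0.03771 K/W
k = L/(R·A) = 0.035/(0.03771×32.8)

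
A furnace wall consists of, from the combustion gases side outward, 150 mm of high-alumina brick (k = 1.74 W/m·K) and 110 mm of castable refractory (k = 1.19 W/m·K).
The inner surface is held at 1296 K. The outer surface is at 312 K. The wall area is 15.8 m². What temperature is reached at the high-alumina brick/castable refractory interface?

T ≈ 821 K

Treating each layer as a thermal resistance in series:
R_high-alumina brick = L/(kA) = 0.15/(1.74×15.8) = 0.005456 K/W
R_castable refractory = L/(kA) = 0.11/(1.19×15.8) = 0.00585 K/W
R_total = 0.01131 K/W;  Q = ΔT/R_total = 984/0.01131 = 87030 W
T_interface = T_inner − Q·ΣR(inner→interface) = 1296 − 87000×0.005456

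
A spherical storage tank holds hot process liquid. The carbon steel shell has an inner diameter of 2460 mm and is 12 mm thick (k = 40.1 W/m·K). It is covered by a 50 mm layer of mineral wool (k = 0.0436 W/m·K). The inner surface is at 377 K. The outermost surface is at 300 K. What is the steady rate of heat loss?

Spherical conduction: R = (1/r_in − 1/r_out)/(4πk) per layer; series-sum.
R_carbon steel shell = (1/1.23 − 1/1.242)/(4π×40.1) = 1.559×10^-5 K/W
R_mineral wool = (1/1.242 − 1/1.292)/(4π×0.0436) = 0.05687 K/W
R_total = 0.05689 K/W
Q = ΔT/R_total = 77/0.05689

Q ≈ 1350 W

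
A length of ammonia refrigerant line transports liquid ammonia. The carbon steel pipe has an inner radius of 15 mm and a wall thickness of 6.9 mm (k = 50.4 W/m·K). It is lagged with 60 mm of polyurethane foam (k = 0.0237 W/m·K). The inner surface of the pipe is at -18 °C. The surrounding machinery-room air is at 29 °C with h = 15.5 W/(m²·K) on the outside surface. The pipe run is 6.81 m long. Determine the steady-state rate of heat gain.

Radial resistances (cylindrical: R_cond = ln(r_o/r_i)/(2πkL), R_conv = 1/(h·2πrL)):
R_carbon steel pipe wall = ln(21.9/15)/(2π×50.4×6.81) = 1.755×10^-4 K/W
R_polyurethane foam = ln(81.9/21.9)/(2π×0.0237×6.81) = 1.301 K/W
R_outer film = 1/(h_o·2πr_oL) = 1/(15.5×2π×0.0819×6.81) = 0.01841 K/W
R_total = 1.319 K/W
Q = ΔT/R_total = 47/1.319

Q ≈ 35.6 W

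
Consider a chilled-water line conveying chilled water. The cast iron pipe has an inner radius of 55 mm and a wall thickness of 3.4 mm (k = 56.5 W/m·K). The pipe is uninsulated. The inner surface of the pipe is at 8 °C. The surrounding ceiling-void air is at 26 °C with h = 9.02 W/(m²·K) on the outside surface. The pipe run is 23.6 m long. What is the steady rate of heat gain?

Q ≈ 1410 W

For a radial system each layer contributes R = ln(r_out/r_in)/(2πkL); films add R = 1/(hA).
R_cast iron pipe wall = ln(58.4/55)/(2π×56.5×23.6) = 7.16×10^-6 K/W
R_outer film = 1/(h_o·2πr_oL) = 1/(9.02×2π×0.0584×23.6) = 0.0128 K/W
R_total = 0.01281 K/W
Q = ΔT/R_total = 18/0.01281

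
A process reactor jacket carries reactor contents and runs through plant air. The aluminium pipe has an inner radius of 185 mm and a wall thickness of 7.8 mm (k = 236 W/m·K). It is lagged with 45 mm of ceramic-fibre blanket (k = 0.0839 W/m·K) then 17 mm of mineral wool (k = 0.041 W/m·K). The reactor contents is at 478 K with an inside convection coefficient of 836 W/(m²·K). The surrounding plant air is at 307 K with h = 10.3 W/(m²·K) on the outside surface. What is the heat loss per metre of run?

q′ ≈ 235 W/m

Per-layer cylindrical resistances, series-summed:
R_inner film = 1/(h_i·2πr₁L) = 1/(836×2π×0.185×1) = 0.001029 K/W
R_aluminium pipe wall = ln(192.8/185)/(2π×236×1) = 2.785×10^-5 K/W
R_ceramic-fibre blanket = ln(237.8/192.8)/(2π×0.0839×1) = 0.3979 K/W
R_mineral wool = ln(254.8/237.8)/(2π×0.041×1) = 0.268 K/W
R_outer film = 1/(h_o·2πr_oL) = 1/(10.3×2π×0.2548×1) = 0.06064 K/W
R_total = 0.7277 K/W
Q = ΔT/R_total = 171/0.7277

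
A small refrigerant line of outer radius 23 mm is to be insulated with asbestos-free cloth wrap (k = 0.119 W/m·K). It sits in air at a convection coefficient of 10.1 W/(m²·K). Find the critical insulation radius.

For a cylinder r_cr = k/h = 0.119/10.1
r_cr = 11.8 mm; since the bare radius (23 mm) is above r_cr, any added insulation will reduce heat loss.

r_cr ≈ 11.8 mm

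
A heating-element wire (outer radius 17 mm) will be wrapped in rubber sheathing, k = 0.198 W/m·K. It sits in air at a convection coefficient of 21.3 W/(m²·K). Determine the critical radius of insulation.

r_cr ≈ 9.3 mm

For a cylinder r_cr = k/h = 0.198/21.3
r_cr = 9.3 mm; since the bare radius (17 mm) is above r_cr, any added insulation will reduce heat loss.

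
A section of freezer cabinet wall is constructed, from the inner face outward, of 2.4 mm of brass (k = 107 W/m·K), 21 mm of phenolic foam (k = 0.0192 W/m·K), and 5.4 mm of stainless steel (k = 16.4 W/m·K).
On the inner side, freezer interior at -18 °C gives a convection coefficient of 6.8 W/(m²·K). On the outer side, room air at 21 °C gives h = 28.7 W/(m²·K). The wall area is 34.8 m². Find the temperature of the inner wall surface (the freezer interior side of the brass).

T ≈ -13.5 °C

Treating each layer as a thermal resistance in series:
R_inner film = 1/(h_i·A) = 1/(6.8×34.8) = 0.004226 K/W
R_brass = L/(kA) = 0.0024/(107×34.8) = 6.445×10^-7 K/W
R_phenolic foam = L/(kA) = 0.021/(0.0192×34.8) = 0.03143 K/W
R_stainless steel = L/(kA) = 0.0054/(16.4×34.8) = 9.462×10^-6 K/W
R_outer film = 1/(h_o·A) = 1/(28.7×34.8) = 0.001001 K/W
R_total = 0.03667 K/W;  Q = ΔT/R_total = 39/0.03667 = 1064 W
T_interface = T_inner + Q·ΣR(inner→interface) = -18 + 1060×0.004226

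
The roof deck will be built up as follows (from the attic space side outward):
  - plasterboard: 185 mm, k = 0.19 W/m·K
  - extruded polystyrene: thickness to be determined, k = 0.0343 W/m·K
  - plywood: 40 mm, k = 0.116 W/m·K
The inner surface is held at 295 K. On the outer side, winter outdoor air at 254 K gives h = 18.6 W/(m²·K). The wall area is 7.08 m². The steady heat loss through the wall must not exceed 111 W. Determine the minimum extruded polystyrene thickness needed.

Series thermal resistances:
R_plasterboard = L/(kA) = 0.185/(0.19×7.08) = 0.1375 K/W
R_plywood = L/(kA) = 0.04/(0.116×7.08) = 0.0487 K/W
R_outer film = 1/(h_o·A) = 1/(18.6×7.08) = 0.007594 K/W
Sum of the known resistances R_other = 0.1938 K/W
Required total resistance R_tot = ΔT/Q_allow = 41/111 = 0.3694 K/W
R_extruded polystyrene = R_tot − R_other = 0.1755 K/W
L = R·k·A = 0.1755×0.0343×7.08

L ≈ 42.6 mm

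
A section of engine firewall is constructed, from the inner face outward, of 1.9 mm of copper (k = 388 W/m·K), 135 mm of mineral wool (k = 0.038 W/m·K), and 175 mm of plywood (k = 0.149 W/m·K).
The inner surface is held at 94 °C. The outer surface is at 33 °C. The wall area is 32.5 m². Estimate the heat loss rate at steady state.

Using the resistance-network approach (series):
R_copper = L/(kA) = 0.0019/(388×32.5) = 1.507×10^-7 K/W
R_mineral wool = L/(kA) = 0.135/(0.038×32.5) = 0.1093 K/W
R_plywood = L/(kA) = 0.175/(0.149×32.5) = 0.03614 K/W
R_total = 0.1455 K/W
Q = ΔT / R_total = 61 / 0.1455

Q ≈ 419 W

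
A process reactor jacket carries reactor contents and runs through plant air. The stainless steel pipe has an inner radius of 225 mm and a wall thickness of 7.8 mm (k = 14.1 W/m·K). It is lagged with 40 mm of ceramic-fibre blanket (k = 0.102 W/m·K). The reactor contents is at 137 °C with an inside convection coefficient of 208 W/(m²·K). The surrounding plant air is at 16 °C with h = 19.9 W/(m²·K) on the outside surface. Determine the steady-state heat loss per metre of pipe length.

q′ ≈ 431 W/m

Cylindrical conduction, so R = ln(r₂/r₁)/(2πkL) per layer, in series:
R_inner film = 1/(h_i·2πr₁L) = 1/(208×2π×0.225×1) = 0.003401 K/W
R_stainless steel pipe wall = ln(232.8/225)/(2π×14.1×1) = 3.847×10^-4 K/W
R_ceramic-fibre blanket = ln(272.8/232.8)/(2π×0.102×1) = 0.2474 K/W
R_outer film = 1/(h_o·2πr_oL) = 1/(19.9×2π×0.2728×1) = 0.02932 K/W
R_total = 0.2805 K/W
Q = ΔT/R_total = 121/0.2805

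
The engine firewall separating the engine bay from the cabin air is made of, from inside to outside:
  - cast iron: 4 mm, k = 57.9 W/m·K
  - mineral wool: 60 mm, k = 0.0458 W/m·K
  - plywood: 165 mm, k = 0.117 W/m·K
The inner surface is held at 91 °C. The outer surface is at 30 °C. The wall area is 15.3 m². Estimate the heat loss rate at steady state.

Treating each layer as a thermal resistance in series:
R_cast iron = L/(kA) = 0.004/(57.9×15.3) = 4.515×10^-6 K/W
R_mineral wool = L/(kA) = 0.06/(0.0458×15.3) = 0.08562 K/W
R_plywood = L/(kA) = 0.165/(0.117×15.3) = 0.09217 K/W
R_total = 0.1778 K/W
Q = ΔT / R_total = 61 / 0.1778

Q ≈ 343 W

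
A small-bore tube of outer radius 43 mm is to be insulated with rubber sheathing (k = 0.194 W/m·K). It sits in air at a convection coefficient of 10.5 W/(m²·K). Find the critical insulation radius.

r_cr ≈ 18.5 mm

For a cylinder r_cr = k/h = 0.194/10.5
r_cr = 18.5 mm; since the bare radius (43 mm) is above r_cr, any added insulation will reduce heat loss.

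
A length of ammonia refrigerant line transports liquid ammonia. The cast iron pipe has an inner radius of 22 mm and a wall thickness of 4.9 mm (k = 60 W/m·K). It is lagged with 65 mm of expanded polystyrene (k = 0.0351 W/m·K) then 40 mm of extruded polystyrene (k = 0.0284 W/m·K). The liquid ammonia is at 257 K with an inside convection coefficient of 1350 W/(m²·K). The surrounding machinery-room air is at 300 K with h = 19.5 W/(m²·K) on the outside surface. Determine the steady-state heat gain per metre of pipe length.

q′ ≈ 5.61 W/m

Per-layer cylindrical resistances, series-summed:
R_inner film = 1/(h_i·2πr₁L) = 1/(1350×2π×0.022×1) = 0.005359 K/W
R_cast iron pipe wall = ln(26.9/22)/(2π×60×1) = 5.334×10^-4 K/W
R_expanded polystyrene = ln(91.9/26.9)/(2π×0.0351×1) = 5.571 K/W
R_extruded polystyrene = ln(131.9/91.9)/(2π×0.0284×1) = 2.025 K/W
R_outer film = 1/(h_o·2πr_oL) = 1/(19.5×2π×0.1319×1) = 0.06188 K/W
R_total = 7.664 K/W
Q = ΔT/R_total = 43/7.664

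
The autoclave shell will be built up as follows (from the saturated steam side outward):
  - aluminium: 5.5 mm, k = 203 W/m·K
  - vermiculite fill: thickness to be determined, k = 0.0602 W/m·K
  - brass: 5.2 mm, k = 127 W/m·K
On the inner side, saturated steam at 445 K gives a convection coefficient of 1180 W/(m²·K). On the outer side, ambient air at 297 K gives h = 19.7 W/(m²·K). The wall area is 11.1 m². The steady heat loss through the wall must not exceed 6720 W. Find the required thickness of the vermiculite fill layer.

L ≈ 11.6 mm

Using the resistance-network approach (series):
R_inner film = 1/(h_i·A) = 1/(1180×11.1) = 7.635×10^-5 K/W
R_aluminium = L/(kA) = 0.0055/(203×11.1) = 2.441×10^-6 K/W
R_brass = L/(kA) = 0.0052/(127×11.1) = 3.689×10^-6 K/W
R_outer film = 1/(h_o·A) = 1/(19.7×11.1) = 0.004573 K/W
Sum of the known resistances R_other = 0.004656 K/W
Required total resistance R_tot = ΔT/Q_allow = 148/6720 = 0.02202 K/W
R_vermiculite fill = R_tot − R_other = 0.01737 K/W
L = R·k·A = 0.01737×0.0602×11.1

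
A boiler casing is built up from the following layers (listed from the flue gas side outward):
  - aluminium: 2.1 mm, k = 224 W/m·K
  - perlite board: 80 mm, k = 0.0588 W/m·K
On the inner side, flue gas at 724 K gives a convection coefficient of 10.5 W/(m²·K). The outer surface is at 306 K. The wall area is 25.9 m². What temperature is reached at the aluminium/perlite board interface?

Using the resistance-network approach (series):
R_inner film = 1/(h_i·A) = 1/(10.5×25.9) = 0.003677 K/W
R_aluminium = L/(kA) = 0.0021/(224×25.9) = 3.62×10^-7 K/W
R_perlite board = L/(kA) = 0.08/(0.0588×25.9) = 0.05253 K/W
R_total = 0.05621 K/W;  Q = ΔT/R_total = 418/0.05621 = 7437 W
T_interface = T_inner − Q·ΣR(inner→interface) = 724 − 7440×0.003678

T ≈ 697 K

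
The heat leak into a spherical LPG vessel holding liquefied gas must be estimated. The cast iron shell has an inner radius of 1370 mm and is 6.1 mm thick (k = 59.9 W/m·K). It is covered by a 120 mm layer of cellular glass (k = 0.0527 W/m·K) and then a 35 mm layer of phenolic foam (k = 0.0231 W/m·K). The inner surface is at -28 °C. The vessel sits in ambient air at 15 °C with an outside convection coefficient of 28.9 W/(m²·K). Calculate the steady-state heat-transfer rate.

Spherical conduction: R = (1/r_in − 1/r_out)/(4πk) per layer; series-sum.
R_cast iron shell = (1/1.37 − 1/1.3761)/(4π×59.9) = 4.299×10^-6 K/W
R_cellular glass = (1/1.3761 − 1/1.4961)/(4π×0.0527) = 0.08801 K/W
R_phenolic foam = (1/1.4961 − 1/1.5311)/(4π×0.0231) = 0.05264 K/W
R_outer film = 1/(h·4πr_o²) = 1/(28.9×4π×1.5311²) = 0.001175 K/W
R_total = 0.1418 K/W
Q = ΔT/R_total = 43/0.1418

Q ≈ 303 W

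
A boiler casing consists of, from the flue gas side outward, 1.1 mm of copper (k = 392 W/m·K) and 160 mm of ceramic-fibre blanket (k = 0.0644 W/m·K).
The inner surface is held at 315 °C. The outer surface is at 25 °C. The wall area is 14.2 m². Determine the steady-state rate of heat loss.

Q ≈ 1660 W

Series thermal resistances:
R_copper = L/(kA) = 0.0011/(392×14.2) = 1.976×10^-7 K/W
R_ceramic-fibre blanket = L/(kA) = 0.16/(0.0644×14.2) = 0.175 K/W
R_total = 0.175 K/W
Q = ΔT / R_total = 290 / 0.175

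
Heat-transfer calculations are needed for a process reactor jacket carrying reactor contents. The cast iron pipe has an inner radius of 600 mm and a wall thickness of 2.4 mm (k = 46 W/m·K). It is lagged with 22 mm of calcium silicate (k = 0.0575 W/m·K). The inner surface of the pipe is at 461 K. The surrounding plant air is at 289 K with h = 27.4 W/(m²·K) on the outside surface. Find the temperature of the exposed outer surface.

Cylindrical conduction, so R = ln(r₂/r₁)/(2πkL) per layer, in series:
R_cast iron pipe wall = ln(602.4/600)/(2π×46×1) = 1.381×10^-5 K/W
R_calcium silicate = ln(624.4/602.4)/(2π×0.0575×1) = 0.09928 K/W
R_outer film = 1/(h_o·2πr_oL) = 1/(27.4×2π×0.6244×1) = 0.009303 K/W
R_total = 0.1086 K/W
Q = ΔT/R_total = 172/0.1086
Q = 1580 W/m
T_interface = T_inner − Q·ΣR(inner→interface) = 461 − 1580×0.0993

T ≈ 304 K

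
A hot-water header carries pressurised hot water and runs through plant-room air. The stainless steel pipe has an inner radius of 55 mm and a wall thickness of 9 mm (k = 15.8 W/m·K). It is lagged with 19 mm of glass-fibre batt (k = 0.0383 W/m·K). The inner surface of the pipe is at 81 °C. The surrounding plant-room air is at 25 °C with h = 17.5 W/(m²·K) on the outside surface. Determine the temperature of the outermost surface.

T ≈ 30.2 °C

Radial resistances (cylindrical: R_cond = ln(r_o/r_i)/(2πkL), R_conv = 1/(h·2πrL)):
R_stainless steel pipe wall = ln(64/55)/(2π×15.8×1) = 0.001527 K/W
R_glass-fibre batt = ln(83/64)/(2π×0.0383×1) = 1.08 K/W
R_outer film = 1/(h_o·2πr_oL) = 1/(17.5×2π×0.083×1) = 0.1096 K/W
R_total = 1.191 K/W
Q = ΔT/R_total = 56/1.191
Q = 47 W/m
T_interface = T_inner − Q·ΣR(inner→interface) = 81 − 47×1.082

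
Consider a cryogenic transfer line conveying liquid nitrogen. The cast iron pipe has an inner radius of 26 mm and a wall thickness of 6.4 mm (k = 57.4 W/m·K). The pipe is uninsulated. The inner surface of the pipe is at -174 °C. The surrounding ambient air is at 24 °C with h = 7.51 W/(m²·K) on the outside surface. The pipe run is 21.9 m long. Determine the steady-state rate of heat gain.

Q ≈ 6620 W

For a radial system each layer contributes R = ln(r_out/r_in)/(2πkL); films add R = 1/(hA).
R_cast iron pipe wall = ln(32.4/26)/(2π×57.4×21.9) = 2.786×10^-5 K/W
R_outer film = 1/(h_o·2πr_oL) = 1/(7.51×2π×0.0324×21.9) = 0.02987 K/W
R_total = 0.02989 K/W
Q = ΔT/R_total = 198/0.02989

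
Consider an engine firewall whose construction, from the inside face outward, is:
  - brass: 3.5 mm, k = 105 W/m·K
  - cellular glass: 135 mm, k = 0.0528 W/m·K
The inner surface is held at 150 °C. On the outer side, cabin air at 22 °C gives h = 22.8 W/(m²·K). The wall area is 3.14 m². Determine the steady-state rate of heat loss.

Using the resistance-network approach (series):
R_brass = L/(kA) = 0.0035/(105×3.14) = 1.062×10^-5 K/W
R_cellular glass = L/(kA) = 0.135/(0.0528×3.14) = 0.8143 K/W
R_outer film = 1/(h_o·A) = 1/(22.8×3.14) = 0.01397 K/W
R_total = 0.8283 K/W
Q = ΔT / R_total = 128 / 0.8283

Q ≈ 155 W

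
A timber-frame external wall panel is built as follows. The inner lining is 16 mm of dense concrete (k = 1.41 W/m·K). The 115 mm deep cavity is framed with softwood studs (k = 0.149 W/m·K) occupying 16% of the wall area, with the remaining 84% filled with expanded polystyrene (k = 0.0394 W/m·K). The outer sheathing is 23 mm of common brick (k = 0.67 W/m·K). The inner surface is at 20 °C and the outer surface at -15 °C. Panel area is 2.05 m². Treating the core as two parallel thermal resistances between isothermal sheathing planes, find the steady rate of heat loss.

Sheathing layers in series; stud and cavity paths in parallel between them.
R_inner = 0.016/(1.41×2.05) = 0.005535 K/W
R_stud  = 0.115/(0.149×0.16×2.05) = 2.353 K/W
R_cav   = 0.115/(0.0394×0.84×2.05) = 1.695 K/W
1/R_core = 1/R_stud + 1/R_cav → R_core = 0.9853 K/W
R_outer = 0.023/(0.67×2.05) = 0.01675 K/W
R_total = 1.008 K/W
Q = ΔT/R_total = 35/1.008

Q ≈ 34.7 W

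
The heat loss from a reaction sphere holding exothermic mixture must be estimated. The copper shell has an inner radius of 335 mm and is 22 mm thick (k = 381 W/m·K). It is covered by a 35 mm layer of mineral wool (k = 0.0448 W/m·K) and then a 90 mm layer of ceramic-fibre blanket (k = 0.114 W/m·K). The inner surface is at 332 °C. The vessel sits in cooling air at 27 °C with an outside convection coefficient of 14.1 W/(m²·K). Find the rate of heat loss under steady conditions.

For a spherical shell R = (1/r₁ − 1/r₂)/(4πk); film R = 1/(h·4πr²). In series:
R_copper shell = (1/0.335 − 1/0.357)/(4π×381) = 3.842×10^-5 K/W
R_mineral wool = (1/0.357 − 1/0.392)/(4π×0.0448) = 0.4442 K/W
R_ceramic-fibre blanket = (1/0.392 − 1/0.482)/(4π×0.114) = 0.3325 K/W
R_outer film = 1/(h·4πr_o²) = 1/(14.1×4π×0.482²) = 0.02429 K/W
R_total = 0.8011 K/W
Q = ΔT/R_total = 305/0.8011

Q ≈ 381 W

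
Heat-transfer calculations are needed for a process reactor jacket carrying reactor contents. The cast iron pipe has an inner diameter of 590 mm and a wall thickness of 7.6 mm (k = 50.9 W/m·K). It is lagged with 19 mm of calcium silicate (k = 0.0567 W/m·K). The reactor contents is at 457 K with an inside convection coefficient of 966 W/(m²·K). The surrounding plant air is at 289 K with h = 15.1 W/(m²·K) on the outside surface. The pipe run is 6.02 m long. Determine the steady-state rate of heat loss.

Cylindrical conduction, so R = ln(r₂/r₁)/(2πkL) per layer, in series:
R_inner film = 1/(h_i·2πr₁L) = 1/(966×2π×0.295×6.02) = 9.277×10^-5 K/W
R_cast iron pipe wall = ln(302.6/295)/(2π×50.9×6.02) = 1.321×10^-5 K/W
R_calcium silicate = ln(321.6/302.6)/(2π×0.0567×6.02) = 0.02839 K/W
R_outer film = 1/(h_o·2πr_oL) = 1/(15.1×2π×0.3216×6.02) = 0.005444 K/W
R_total = 0.03394 K/W
Q = ΔT/R_total = 168/0.03394

Q ≈ 4950 W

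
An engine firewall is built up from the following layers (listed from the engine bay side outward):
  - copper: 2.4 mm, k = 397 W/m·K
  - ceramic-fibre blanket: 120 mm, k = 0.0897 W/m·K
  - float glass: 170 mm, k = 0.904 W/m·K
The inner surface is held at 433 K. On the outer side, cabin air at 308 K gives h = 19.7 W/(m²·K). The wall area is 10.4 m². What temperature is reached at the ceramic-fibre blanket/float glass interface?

T ≈ 327 K

Using the resistance-network approach (series):
R_copper = L/(kA) = 0.0024/(397×10.4) = 5.813×10^-7 K/W
R_ceramic-fibre blanket = L/(kA) = 0.12/(0.0897×10.4) = 0.1286 K/W
R_float glass = L/(kA) = 0.17/(0.904×10.4) = 0.01808 K/W
R_outer film = 1/(h_o·A) = 1/(19.7×10.4) = 0.004881 K/W
R_total = 0.1516 K/W;  Q = ΔT/R_total = 125/0.1516 = 824.6 W
T_interface = T_inner − Q·ΣR(inner→interface) = 433 − 825×0.1286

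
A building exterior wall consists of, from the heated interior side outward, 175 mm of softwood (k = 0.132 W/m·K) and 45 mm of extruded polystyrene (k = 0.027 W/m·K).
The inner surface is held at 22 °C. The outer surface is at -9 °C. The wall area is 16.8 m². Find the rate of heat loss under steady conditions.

Treating each layer as a thermal resistance in series:
R_softwood = L/(kA) = 0.175/(0.132×16.8) = 0.07891 K/W
R_extruded polystyrene = L/(kA) = 0.045/(0.027×16.8) = 0.09921 K/W
R_total = 0.1781 K/W
Q = ΔT / R_total = 31 / 0.1781

Q ≈ 174 W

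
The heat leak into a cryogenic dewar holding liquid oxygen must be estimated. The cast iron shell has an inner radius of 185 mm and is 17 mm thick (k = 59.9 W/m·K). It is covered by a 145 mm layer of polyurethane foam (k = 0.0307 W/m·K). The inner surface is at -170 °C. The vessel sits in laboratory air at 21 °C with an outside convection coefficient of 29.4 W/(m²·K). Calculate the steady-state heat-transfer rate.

Q ≈ 35.5 W

Spherical conduction: R = (1/r_in − 1/r_out)/(4πk) per layer; series-sum.
R_cast iron shell = (1/0.185 − 1/0.202)/(4π×59.9) = 6.044×10^-4 K/W
R_polyurethane foam = (1/0.202 − 1/0.347)/(4π×0.0307) = 5.362 K/W
R_outer film = 1/(h·4πr_o²) = 1/(29.4×4π×0.347²) = 0.02248 K/W
R_total = 5.385 K/W
Q = ΔT/R_total = 191/5.385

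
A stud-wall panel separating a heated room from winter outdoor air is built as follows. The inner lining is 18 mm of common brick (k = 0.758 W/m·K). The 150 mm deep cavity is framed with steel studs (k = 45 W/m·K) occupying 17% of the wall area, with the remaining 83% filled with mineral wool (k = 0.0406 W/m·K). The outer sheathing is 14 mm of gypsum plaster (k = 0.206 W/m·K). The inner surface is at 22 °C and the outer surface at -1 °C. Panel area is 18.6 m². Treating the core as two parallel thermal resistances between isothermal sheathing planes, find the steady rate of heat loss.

Sheathing layers in series; stud and cavity paths in parallel between them.
R_inner = 0.018/(0.758×18.6) = 0.001277 K/W
R_stud  = 0.15/(45×0.17×18.6) = 0.001054 K/W
R_cav   = 0.15/(0.0406×0.83×18.6) = 0.2393 K/W
1/R_core = 1/R_stud + 1/R_cav → R_core = 0.00105 K/W
R_outer = 0.014/(0.206×18.6) = 0.003654 K/W
R_total = 0.00598 K/W
Q = ΔT/R_total = 23/0.00598

Q ≈ 3850 W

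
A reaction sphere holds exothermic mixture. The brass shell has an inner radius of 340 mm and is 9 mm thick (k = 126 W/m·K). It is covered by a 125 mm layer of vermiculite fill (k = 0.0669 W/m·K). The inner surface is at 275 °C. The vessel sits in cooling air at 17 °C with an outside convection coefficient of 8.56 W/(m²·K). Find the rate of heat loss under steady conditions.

Radial (spherical) resistances in series:
R_brass shell = (1/0.34 − 1/0.349)/(4π×126) = 4.79×10^-5 K/W
R_vermiculite fill = (1/0.349 − 1/0.474)/(4π×0.0669) = 0.8988 K/W
R_outer film = 1/(h·4πr_o²) = 1/(8.56×4π×0.474²) = 0.04138 K/W
R_total = 0.9402 K/W
Q = ΔT/R_total = 258/0.9402

Q ≈ 274 W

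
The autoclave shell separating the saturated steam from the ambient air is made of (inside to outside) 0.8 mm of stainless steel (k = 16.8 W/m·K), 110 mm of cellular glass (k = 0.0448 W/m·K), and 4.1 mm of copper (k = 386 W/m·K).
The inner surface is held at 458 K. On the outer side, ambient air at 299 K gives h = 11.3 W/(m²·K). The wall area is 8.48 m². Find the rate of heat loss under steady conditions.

Q ≈ 530 W

Treating each layer as a thermal resistance in series:
R_stainless steel = L/(kA) = 0.0008/(16.8×8.48) = 5.615×10^-6 K/W
R_cellular glass = L/(kA) = 0.11/(0.0448×8.48) = 0.2895 K/W
R_copper = L/(kA) = 0.0041/(386×8.48) = 1.253×10^-6 K/W
R_outer film = 1/(h_o·A) = 1/(11.3×8.48) = 0.01044 K/W
R_total = 0.3 K/W
Q = ΔT / R_total = 159 / 0.3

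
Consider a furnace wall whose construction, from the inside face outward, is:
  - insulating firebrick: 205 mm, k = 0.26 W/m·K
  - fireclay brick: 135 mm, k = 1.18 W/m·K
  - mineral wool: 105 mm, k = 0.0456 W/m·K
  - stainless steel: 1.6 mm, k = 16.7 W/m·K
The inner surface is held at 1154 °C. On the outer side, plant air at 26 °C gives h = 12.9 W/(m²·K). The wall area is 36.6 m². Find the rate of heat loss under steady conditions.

Q ≈ 12600 W

Series thermal resistances:
R_insulating firebrick = L/(kA) = 0.205/(0.26×36.6) = 0.02154 K/W
R_fireclay brick = L/(kA) = 0.135/(1.18×36.6) = 0.003126 K/W
R_mineral wool = L/(kA) = 0.105/(0.0456×36.6) = 0.06291 K/W
R_stainless steel = L/(kA) = 0.0016/(16.7×36.6) = 2.618×10^-6 K/W
R_outer film = 1/(h_o·A) = 1/(12.9×36.6) = 0.002118 K/W
R_total = 0.0897 K/W
Q = ΔT / R_total = 1128 / 0.0897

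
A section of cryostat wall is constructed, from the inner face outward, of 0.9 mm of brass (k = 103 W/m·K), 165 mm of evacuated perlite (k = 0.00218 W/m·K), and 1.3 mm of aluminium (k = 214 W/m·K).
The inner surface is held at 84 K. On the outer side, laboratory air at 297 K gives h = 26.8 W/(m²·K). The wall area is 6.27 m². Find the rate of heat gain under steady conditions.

Q ≈ 17.6 W

Series thermal resistances:
R_brass = L/(kA) = 0.0009/(103×6.27) = 1.394×10^-6 K/W
R_evacuated perlite = L/(kA) = 0.165/(0.00218×6.27) = 12.07 K/W
R_aluminium = L/(kA) = 0.0013/(214×6.27) = 9.689×10^-7 K/W
R_outer film = 1/(h_o·A) = 1/(26.8×6.27) = 0.005951 K/W
R_total = 12.08 K/W
Q = ΔT / R_total = 213 / 12.08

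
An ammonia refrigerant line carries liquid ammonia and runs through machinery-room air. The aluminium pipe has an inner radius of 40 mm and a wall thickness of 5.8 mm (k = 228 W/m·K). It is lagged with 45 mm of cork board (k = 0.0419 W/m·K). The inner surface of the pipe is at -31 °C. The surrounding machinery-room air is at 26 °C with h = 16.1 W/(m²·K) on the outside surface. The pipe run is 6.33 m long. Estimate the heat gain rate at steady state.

Q ≈ 133 W

Cylindrical conduction, so R = ln(r₂/r₁)/(2πkL) per layer, in series:
R_aluminium pipe wall = ln(45.8/40)/(2π×228×6.33) = 1.493×10^-5 K/W
R_cork board = ln(90.8/45.8)/(2π×0.0419×6.33) = 0.4107 K/W
R_outer film = 1/(h_o·2πr_oL) = 1/(16.1×2π×0.0908×6.33) = 0.0172 K/W
R_total = 0.4279 K/W
Q = ΔT/R_total = 57/0.4279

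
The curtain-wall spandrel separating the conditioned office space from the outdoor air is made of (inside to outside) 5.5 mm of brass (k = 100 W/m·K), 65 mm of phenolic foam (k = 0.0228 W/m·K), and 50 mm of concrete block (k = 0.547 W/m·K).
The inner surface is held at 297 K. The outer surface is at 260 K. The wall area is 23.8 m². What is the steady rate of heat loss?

Q ≈ 299 W

Thermal resistances in series:
R_brass = L/(kA) = 0.0055/(100×23.8) = 2.311×10^-6 K/W
R_phenolic foam = L/(kA) = 0.065/(0.0228×23.8) = 0.1198 K/W
R_concrete block = L/(kA) = 0.05/(0.547×23.8) = 0.003841 K/W
R_total = 0.1236 K/W
Q = ΔT / R_total = 37 / 0.1236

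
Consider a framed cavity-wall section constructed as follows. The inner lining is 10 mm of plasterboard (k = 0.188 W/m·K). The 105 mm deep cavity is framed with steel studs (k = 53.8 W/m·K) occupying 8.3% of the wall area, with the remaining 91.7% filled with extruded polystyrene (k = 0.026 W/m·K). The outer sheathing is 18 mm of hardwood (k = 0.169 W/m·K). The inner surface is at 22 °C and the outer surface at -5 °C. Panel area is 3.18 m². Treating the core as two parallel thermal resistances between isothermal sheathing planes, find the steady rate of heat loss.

Q ≈ 469 W

Sheathing layers in series; stud and cavity paths in parallel between them.
R_inner = 0.01/(0.188×3.18) = 0.01673 K/W
R_stud  = 0.105/(53.8×0.083×3.18) = 0.007394 K/W
R_cav   = 0.105/(0.026×0.917×3.18) = 1.385 K/W
1/R_core = 1/R_stud + 1/R_cav → R_core = 0.007355 K/W
R_outer = 0.018/(0.169×3.18) = 0.03349 K/W
R_total = 0.05758 K/W
Q = ΔT/R_total = 27/0.05758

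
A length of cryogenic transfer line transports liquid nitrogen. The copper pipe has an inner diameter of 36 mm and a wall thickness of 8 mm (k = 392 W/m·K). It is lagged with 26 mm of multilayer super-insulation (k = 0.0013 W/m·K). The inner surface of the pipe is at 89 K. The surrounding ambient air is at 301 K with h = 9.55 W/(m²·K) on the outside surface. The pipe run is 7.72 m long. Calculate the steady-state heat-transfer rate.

Treating each annulus and film as a series resistance:
R_copper pipe wall = ln(26/18)/(2π×392×7.72) = 1.934×10^-5 K/W
R_multilayer super-insulation = ln(52/26)/(2π×0.0013×7.72) = 10.99 K/W
R_outer film = 1/(h_o·2πr_oL) = 1/(9.55×2π×0.052×7.72) = 0.04151 K/W
R_total = 11.03 K/W
Q = ΔT/R_total = 212/11.03

Q ≈ 19.2 W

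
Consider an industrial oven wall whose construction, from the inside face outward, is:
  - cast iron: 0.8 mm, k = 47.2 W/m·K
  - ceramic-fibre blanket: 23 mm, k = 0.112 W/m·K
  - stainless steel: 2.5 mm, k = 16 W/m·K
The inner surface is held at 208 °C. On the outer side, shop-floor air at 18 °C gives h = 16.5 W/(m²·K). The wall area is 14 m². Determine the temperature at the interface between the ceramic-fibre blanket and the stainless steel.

T ≈ 61.4 °C

Thermal resistances in series:
R_cast iron = L/(kA) = 0.0008/(47.2×14) = 1.211×10^-6 K/W
R_ceramic-fibre blanket = L/(kA) = 0.023/(0.112×14) = 0.01467 K/W
R_stainless steel = L/(kA) = 0.0025/(16×14) = 1.116×10^-5 K/W
R_outer film = 1/(h_o·A) = 1/(16.5×14) = 0.004329 K/W
R_total = 0.01901 K/W;  Q = ΔT/R_total = 190/0.01901 = 9995 W
T_interface = T_inner − Q·ΣR(inner→interface) = 208 − 9990×0.01467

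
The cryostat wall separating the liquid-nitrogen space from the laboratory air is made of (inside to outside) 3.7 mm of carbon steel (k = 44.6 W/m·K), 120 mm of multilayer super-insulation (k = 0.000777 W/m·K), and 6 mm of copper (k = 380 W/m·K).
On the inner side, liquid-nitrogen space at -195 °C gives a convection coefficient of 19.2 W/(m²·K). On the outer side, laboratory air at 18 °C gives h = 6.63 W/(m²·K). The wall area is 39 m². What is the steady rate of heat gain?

Q ≈ 53.7 W

Using the resistance-network approach (series):
R_inner film = 1/(h_i·A) = 1/(19.2×39) = 0.001335 K/W
R_carbon steel = L/(kA) = 0.0037/(44.6×39) = 2.127×10^-6 K/W
R_multilayer super-insulation = L/(kA) = 0.12/(0.000777×39) = 3.96 K/W
R_copper = L/(kA) = 0.006/(380×39) = 4.049×10^-7 K/W
R_outer film = 1/(h_o·A) = 1/(6.63×39) = 0.003867 K/W
R_total = 3.965 K/W
Q = ΔT / R_total = 213 / 3.965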